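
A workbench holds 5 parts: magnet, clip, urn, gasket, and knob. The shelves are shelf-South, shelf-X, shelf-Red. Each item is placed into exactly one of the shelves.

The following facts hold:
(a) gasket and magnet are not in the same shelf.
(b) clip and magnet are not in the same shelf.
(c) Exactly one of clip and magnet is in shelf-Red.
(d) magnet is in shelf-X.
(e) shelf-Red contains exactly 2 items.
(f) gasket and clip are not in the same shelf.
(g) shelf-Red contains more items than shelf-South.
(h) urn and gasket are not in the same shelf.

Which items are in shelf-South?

shelf-South = {gasket}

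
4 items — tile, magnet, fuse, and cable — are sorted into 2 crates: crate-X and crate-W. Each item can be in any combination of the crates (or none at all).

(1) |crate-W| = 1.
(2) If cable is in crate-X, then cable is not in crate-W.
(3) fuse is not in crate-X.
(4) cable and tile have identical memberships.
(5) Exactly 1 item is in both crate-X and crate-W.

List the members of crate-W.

crate-W = {magnet}

From (3): fuse ∉ crate-X.
Suppose tile ∈ crate-W: no assignment then satisfies all the clues, so tile ∉ crate-W.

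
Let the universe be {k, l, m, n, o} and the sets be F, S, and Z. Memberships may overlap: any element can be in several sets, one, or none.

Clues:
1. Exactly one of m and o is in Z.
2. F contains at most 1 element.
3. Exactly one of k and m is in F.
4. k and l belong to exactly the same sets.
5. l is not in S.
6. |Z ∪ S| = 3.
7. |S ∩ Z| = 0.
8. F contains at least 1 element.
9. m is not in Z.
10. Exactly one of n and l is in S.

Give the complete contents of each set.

From (5): l ∉ S.
From (9): m ∉ Z.
(1) (exactly one): o ∈ Z.
(4): k matches l: k ∉ S.
(10) (exactly one): n ∈ S.
Suppose k ∈ F: no assignment then satisfies all the clues, so k ∉ F.

F = {m}; S = {m, n}; Z = {o}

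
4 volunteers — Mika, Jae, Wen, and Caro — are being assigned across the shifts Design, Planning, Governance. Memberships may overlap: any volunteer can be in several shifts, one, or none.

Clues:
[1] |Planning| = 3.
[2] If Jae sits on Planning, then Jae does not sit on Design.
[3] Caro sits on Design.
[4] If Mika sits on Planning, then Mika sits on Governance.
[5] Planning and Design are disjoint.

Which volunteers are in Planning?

From (3): Caro ∈ Design.
(5) (disjoint): Caro ∉ Planning.
(1): only 3 candidates remain for Planning, so all are in.
(2): Jae ∉ Design.
(4): Mika ∈ Governance.
(5) (disjoint): Mika ∉ Design.
(5) (disjoint): Wen ∉ Design.

Planning = {Jae, Mika, Wen}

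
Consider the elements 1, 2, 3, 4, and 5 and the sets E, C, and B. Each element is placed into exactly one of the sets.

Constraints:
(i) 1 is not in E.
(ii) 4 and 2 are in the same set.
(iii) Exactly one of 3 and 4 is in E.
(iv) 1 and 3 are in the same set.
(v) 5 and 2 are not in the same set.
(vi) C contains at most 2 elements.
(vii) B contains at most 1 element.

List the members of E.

E = {2, 4}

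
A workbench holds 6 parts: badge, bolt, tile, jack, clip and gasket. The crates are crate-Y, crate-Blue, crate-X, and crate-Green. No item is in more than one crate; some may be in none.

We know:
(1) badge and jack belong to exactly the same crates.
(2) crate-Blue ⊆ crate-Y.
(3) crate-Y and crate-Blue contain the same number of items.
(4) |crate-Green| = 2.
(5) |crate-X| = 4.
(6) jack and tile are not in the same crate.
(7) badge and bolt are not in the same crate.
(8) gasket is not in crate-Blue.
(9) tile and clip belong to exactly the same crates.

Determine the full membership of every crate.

crate-Y = {}; crate-Blue = {}; crate-X = {bolt, clip, gasket, tile}; crate-Green = {badge, jack}

From (8): gasket ∉ crate-Blue.
Suppose badge ∈ crate-Y: no assignment then satisfies all the clues, so badge ∉ crate-Y.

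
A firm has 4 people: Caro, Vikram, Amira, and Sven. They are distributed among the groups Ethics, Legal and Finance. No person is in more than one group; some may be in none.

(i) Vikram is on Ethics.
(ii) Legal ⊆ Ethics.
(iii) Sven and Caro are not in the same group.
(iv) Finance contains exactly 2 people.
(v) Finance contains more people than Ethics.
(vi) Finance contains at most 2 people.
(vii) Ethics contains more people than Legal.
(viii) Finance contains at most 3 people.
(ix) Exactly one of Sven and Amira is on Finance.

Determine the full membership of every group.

Ethics = {Vikram}; Legal = {}; Finance = {Amira, Caro}

From (i): Vikram ∈ Ethics.
Suppose Caro ∈ Ethics: no assignment then satisfies all the clues, so Caro ∉ Ethics.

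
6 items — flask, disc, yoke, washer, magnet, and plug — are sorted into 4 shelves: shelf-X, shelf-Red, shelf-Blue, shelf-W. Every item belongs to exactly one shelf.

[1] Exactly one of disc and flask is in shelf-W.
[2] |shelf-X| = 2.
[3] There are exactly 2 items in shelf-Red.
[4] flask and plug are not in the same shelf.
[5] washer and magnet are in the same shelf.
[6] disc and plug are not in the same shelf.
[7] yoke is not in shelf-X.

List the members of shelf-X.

shelf-X = {magnet, washer}

From (7): yoke ∉ shelf-X.
Suppose flask ∈ shelf-X: no assignment then satisfies all the clues, so flask ∉ shelf-X.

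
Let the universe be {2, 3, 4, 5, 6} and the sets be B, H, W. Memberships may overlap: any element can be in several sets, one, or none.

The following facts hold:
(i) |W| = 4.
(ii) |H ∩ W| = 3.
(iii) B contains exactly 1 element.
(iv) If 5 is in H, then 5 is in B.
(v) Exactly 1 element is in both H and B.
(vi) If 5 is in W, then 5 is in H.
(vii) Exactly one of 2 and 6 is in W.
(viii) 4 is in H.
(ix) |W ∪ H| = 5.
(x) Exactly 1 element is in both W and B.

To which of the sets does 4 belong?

From (viii): 4 ∈ H.
Suppose 4 ∈ B: no assignment then satisfies all the clues, so 4 ∉ B.

4: H, W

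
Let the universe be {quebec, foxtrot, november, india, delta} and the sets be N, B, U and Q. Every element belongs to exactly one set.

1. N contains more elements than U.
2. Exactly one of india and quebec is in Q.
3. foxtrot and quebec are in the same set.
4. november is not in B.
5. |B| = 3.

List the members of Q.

From (4): november ∉ B.
Suppose quebec ∈ Q: no assignment then satisfies all the clues, so quebec ∉ Q.

Q = {india}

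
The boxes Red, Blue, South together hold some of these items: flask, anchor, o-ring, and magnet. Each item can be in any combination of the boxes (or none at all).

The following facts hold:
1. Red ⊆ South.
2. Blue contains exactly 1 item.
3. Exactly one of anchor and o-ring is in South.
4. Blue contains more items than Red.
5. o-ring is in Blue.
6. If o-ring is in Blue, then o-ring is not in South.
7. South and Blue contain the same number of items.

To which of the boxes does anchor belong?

From (5): o-ring ∈ Blue.
(2): Blue already has 1, so the rest are out.
(6): o-ring ∉ South.
(1) contrapositive: o-ring ∉ Red.
(3) (exactly one): anchor ∈ South.
Suppose anchor ∈ Red: no assignment then satisfies all the clues, so anchor ∉ Red.

anchor: South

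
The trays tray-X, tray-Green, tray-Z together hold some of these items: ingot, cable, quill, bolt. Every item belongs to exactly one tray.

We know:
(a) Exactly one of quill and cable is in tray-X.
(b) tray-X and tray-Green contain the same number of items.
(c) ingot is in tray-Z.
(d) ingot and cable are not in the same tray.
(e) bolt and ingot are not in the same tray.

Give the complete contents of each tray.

tray-X = {cable}; tray-Green = {bolt}; tray-Z = {ingot, quill}

From (c): ingot ∈ tray-Z.
(d): cable ∉ tray-Z.
(e): bolt ∉ tray-Z.
Suppose cable ∉ tray-X: no assignment then satisfies all the clues, so cable ∈ tray-X.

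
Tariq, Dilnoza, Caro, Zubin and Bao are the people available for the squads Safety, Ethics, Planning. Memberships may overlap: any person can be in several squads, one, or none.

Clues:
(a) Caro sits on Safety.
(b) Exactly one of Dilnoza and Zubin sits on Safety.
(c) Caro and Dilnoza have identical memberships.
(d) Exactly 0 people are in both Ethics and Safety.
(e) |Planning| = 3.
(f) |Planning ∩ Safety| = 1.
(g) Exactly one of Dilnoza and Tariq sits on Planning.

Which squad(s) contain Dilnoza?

From (a): Caro ∈ Safety.
(c): Dilnoza matches Caro: Dilnoza ∈ Safety.
(b) (exactly one): Zubin ∉ Safety.
Suppose Dilnoza ∈ Ethics: no assignment then satisfies all the clues, so Dilnoza ∉ Ethics.

Dilnoza: Safety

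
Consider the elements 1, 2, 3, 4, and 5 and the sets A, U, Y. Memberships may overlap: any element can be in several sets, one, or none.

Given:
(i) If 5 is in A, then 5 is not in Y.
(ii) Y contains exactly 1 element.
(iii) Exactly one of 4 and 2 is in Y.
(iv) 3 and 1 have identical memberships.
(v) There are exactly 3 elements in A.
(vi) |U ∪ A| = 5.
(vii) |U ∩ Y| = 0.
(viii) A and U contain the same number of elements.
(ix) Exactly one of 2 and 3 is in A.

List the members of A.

A = {2, 4, 5}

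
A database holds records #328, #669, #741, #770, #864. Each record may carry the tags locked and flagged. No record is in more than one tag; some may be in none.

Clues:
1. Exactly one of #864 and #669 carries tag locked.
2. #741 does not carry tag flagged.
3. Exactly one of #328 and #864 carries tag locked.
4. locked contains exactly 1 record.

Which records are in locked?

locked = {#864}

From (2): #741 ∉ flagged.
Suppose #328 ∈ locked: no assignment then satisfies all the clues, so #328 ∉ locked.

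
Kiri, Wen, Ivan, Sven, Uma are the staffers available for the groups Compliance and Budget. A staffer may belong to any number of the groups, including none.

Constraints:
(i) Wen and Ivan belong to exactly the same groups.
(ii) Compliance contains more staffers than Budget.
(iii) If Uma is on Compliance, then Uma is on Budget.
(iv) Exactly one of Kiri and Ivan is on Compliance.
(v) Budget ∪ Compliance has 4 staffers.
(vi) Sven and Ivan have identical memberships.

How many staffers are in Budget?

1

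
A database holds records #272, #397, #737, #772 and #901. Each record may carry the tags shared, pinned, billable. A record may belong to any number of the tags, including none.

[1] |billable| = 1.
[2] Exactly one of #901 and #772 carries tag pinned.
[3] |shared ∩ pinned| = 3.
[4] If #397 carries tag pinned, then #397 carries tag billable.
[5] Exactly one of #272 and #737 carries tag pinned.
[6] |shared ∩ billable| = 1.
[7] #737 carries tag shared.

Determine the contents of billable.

billable = {#397}

From (7): #737 ∈ shared.
Suppose #272 ∈ billable: no assignment then satisfies all the clues, so #272 ∉ billable.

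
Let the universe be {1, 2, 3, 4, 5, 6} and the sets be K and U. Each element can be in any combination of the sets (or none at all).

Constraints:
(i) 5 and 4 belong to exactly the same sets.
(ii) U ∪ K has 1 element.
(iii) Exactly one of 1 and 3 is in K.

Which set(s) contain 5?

5: none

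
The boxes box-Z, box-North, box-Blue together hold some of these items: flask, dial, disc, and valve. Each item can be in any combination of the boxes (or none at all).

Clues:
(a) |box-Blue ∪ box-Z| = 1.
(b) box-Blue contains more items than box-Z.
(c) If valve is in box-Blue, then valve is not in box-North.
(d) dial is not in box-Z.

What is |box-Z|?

From (d): dial ∉ box-Z.
Suppose flask ∈ box-Z: no assignment then satisfies all the clues, so flask ∉ box-Z.

0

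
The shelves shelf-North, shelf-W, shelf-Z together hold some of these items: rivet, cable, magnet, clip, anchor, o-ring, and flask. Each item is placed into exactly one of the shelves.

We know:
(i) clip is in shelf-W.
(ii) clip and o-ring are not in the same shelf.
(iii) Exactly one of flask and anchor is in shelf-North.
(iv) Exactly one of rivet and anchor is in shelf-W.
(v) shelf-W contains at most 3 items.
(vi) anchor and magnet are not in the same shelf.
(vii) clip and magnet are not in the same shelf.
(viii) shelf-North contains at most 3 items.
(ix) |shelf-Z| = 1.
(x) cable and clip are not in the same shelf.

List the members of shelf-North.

shelf-North = {anchor, cable, o-ring}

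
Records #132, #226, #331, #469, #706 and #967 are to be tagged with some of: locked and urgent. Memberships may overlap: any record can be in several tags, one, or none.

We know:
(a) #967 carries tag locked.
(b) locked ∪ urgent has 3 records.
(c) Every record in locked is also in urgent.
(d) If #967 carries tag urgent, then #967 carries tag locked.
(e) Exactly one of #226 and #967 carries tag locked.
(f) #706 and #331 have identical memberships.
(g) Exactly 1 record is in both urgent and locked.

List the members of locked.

locked = {#967}

From (a): #967 ∈ locked.
(c) with #967 ∈ locked: #967 ∈ urgent.
(e) (exactly one): #226 ∉ locked.
Suppose #132 ∈ locked: no assignment then satisfies all the clues, so #132 ∉ locked.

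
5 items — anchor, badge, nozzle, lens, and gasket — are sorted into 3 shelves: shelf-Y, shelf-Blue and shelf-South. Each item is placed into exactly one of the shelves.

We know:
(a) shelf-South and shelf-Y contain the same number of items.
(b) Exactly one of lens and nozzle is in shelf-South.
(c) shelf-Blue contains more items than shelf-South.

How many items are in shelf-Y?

1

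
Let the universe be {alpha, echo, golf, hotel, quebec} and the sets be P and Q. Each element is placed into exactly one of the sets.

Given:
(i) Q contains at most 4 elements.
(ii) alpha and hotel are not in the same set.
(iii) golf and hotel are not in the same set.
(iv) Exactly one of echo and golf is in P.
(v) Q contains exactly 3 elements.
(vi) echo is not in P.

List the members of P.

P = {alpha, golf}

From (vi): echo ∉ P.
(iv) (exactly one): golf ∈ P.
Only one set left: echo ∈ Q.
(iii): hotel ∉ P.
Only one set left: hotel ∈ Q.
(ii): alpha ∉ Q.
(v): only 3 candidates remain for Q, so all are in.
Only one set left: alpha ∈ P.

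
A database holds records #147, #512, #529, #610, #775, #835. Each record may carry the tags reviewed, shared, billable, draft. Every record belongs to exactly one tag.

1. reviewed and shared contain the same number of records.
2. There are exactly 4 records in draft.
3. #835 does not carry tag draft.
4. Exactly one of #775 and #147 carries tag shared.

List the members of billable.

billable = {}

From (3): #835 ∉ draft.
Suppose #147 ∈ billable: no assignment then satisfies all the clues, so #147 ∉ billable.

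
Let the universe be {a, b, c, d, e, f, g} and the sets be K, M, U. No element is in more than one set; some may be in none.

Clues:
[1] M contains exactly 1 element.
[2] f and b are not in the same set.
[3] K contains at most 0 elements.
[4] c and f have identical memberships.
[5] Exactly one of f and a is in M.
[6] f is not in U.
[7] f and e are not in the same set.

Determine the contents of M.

From (6): f ∉ U.
(3): K already has 0, so the rest are out.
(4): c matches f: c ∉ U.
Suppose a ∉ M: no assignment then satisfies all the clues, so a ∈ M.

M = {a}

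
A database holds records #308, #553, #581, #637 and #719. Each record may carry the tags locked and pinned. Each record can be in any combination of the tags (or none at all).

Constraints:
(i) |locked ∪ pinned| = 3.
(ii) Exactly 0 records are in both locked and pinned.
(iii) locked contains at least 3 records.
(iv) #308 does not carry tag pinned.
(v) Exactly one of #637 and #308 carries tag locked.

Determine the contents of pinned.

pinned = {}

From (iv): #308 ∉ pinned.
Suppose #553 ∈ pinned: no assignment then satisfies all the clues, so #553 ∉ pinned.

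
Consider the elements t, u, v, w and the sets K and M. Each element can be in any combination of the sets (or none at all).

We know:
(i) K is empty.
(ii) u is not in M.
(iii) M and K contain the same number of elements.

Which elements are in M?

M = {}

From (ii): u ∉ M.
(i): K already has 0, so the rest are out.
Suppose t ∈ M: no assignment then satisfies all the clues, so t ∉ M.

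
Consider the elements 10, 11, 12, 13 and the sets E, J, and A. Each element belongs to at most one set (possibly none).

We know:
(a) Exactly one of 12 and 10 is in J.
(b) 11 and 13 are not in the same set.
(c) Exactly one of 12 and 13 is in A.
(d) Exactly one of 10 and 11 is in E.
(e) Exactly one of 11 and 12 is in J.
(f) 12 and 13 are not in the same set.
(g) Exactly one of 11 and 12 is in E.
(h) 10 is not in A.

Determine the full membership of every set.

E = {11}; J = {12}; A = {13}

From (h): 10 ∉ A.
Suppose 10 ∈ E: no assignment then satisfies all the clues, so 10 ∉ E.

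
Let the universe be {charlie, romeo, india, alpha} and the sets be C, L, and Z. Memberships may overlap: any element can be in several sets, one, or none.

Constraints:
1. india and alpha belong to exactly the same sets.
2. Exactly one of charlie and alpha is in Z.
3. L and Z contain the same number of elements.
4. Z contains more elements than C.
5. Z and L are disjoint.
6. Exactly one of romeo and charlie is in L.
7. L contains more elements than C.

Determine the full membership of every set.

C = {}; L = {romeo}; Z = {charlie}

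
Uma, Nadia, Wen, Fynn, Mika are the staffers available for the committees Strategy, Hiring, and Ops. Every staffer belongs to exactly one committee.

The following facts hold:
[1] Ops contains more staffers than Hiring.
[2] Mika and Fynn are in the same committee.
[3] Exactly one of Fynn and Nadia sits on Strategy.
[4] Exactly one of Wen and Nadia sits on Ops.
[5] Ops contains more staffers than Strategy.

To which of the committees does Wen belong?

Wen: Ops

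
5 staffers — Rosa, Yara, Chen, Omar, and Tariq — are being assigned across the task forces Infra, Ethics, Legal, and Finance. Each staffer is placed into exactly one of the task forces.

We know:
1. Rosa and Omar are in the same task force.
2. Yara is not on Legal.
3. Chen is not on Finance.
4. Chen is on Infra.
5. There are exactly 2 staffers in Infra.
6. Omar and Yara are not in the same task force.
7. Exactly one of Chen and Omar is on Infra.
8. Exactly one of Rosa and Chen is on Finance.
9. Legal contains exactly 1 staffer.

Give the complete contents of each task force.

Infra = {Chen, Yara}; Ethics = {}; Legal = {Tariq}; Finance = {Omar, Rosa}

From (2): Yara ∉ Legal.
From (3): Chen ∉ Finance.
From (4): Chen ∈ Infra.
(7) (exactly one): Omar ∉ Infra.
(8) (exactly one): Rosa ∈ Finance.
(1): Omar matches Rosa: Omar ∉ Ethics.
(1): Omar matches Rosa: Omar ∉ Legal.
(1): Omar matches Rosa: Omar ∈ Finance.
(6): Yara ∉ Finance.
(9): only 1 candidates remain for Legal, so all are in.
(5): only 2 candidates remain for Infra, so all are in.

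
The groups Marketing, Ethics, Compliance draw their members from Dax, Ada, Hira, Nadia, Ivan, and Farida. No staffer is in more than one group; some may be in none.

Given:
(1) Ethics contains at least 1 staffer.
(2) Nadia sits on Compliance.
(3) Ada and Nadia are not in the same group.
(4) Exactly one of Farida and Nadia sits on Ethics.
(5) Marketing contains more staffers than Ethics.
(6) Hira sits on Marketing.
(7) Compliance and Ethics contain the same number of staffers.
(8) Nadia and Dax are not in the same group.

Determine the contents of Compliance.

Compliance = {Nadia}

From (2): Nadia ∈ Compliance.
From (6): Hira ∈ Marketing.
(3): Ada ∉ Compliance.
(4) (exactly one): Farida ∈ Ethics.
(8): Dax ∉ Compliance.
Suppose Ivan ∈ Compliance: no assignment then satisfies all the clues, so Ivan ∉ Compliance.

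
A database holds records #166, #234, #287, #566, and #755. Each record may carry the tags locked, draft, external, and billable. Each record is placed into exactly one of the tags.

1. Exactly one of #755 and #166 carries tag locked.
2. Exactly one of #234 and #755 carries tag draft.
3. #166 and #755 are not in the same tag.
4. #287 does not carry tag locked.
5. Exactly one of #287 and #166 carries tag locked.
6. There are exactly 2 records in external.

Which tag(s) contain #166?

From (4): #287 ∉ locked.
(5) (exactly one): #166 ∈ locked.
(1) (exactly one): #755 ∉ locked.

#166: locked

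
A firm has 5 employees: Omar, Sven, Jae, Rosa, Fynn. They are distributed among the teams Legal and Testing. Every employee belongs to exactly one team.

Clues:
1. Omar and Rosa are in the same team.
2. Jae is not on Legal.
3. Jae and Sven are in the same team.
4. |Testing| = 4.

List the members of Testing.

From (2): Jae ∉ Legal.
(3): Sven matches Jae: Sven ∉ Legal.
Only one team left: Sven ∈ Testing.
Only one team left: Jae ∈ Testing.
Suppose Omar ∉ Testing: no assignment then satisfies all the clues, so Omar ∈ Testing.

Testing = {Jae, Omar, Rosa, Sven}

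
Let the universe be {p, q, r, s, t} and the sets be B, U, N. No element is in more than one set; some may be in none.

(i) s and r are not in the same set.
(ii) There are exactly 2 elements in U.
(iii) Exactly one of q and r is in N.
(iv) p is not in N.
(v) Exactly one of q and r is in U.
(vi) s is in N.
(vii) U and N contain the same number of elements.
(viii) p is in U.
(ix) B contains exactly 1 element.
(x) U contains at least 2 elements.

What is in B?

From (iv): p ∉ N.
From (vi): s ∈ N.
From (viii): p ∈ U.
(i): r ∉ N.
(iii) (exactly one): q ∈ N.
(v) (exactly one): r ∈ U.
(ix): only 1 candidates remain for B, so all are in.

B = {t}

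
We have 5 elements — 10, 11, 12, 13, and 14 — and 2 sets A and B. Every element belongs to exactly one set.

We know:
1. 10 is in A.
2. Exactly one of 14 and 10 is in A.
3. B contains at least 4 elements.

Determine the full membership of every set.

A = {10}; B = {11, 12, 13, 14}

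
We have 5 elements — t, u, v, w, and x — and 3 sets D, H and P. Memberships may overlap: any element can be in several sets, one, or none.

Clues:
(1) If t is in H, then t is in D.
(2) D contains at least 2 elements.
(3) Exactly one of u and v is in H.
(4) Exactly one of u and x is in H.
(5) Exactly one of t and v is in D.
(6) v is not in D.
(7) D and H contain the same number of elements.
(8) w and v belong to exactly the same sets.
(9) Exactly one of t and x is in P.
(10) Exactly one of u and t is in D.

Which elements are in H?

H = {t, u}

From (6): v ∉ D.
(5) (exactly one): t ∈ D.
(8): w matches v: w ∉ D.
(10) (exactly one): u ∉ D.
(2): only 2 candidates remain for D, so all are in.
Suppose t ∉ H: no assignment then satisfies all the clues, so t ∈ H.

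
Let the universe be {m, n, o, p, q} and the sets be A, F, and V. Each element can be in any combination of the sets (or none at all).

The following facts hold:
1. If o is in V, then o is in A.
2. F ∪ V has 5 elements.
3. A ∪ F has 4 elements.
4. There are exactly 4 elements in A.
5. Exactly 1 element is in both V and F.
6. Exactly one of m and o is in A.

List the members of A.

A = {n, o, p, q}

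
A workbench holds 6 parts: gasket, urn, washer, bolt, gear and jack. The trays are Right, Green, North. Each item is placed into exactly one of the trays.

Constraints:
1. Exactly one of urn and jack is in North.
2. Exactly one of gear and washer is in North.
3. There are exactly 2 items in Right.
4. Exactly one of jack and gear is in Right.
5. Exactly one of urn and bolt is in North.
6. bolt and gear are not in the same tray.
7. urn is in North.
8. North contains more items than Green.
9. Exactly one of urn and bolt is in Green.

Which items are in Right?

Right = {jack, washer}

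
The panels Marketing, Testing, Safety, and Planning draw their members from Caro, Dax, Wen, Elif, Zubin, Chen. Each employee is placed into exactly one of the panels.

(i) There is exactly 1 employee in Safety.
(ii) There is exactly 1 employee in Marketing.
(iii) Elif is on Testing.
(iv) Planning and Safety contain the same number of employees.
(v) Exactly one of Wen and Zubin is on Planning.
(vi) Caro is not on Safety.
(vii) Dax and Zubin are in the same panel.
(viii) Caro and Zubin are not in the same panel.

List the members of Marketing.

Marketing = {Caro}

From (iii): Elif ∈ Testing.
From (vi): Caro ∉ Safety.
Suppose Caro ∉ Marketing: no assignment then satisfies all the clues, so Caro ∈ Marketing.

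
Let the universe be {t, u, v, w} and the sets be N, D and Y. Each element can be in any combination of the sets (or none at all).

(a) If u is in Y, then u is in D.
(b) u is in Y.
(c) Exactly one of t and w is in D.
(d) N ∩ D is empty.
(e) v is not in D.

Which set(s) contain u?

u: D, Y

From (b): u ∈ Y.
From (e): v ∉ D.
(a): u ∈ D.
(d) (disjoint): u ∉ N.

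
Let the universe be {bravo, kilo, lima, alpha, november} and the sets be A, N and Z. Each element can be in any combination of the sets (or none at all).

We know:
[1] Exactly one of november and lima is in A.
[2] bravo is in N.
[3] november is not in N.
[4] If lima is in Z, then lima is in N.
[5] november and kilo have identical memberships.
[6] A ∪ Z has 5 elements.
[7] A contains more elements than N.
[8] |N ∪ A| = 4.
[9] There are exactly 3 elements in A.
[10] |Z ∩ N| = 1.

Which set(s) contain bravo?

From (2): bravo ∈ N.
From (3): november ∉ N.
(5): kilo matches november: kilo ∉ N.
Suppose bravo ∉ A: no assignment then satisfies all the clues, so bravo ∈ A.

bravo: A, N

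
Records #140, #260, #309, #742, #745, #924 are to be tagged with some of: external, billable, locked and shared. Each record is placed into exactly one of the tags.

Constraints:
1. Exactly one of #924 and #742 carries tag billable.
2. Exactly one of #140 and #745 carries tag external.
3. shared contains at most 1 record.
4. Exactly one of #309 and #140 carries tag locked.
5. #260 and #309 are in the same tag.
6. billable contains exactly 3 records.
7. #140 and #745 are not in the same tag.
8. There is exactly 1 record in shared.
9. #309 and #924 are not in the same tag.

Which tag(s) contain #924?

#924: shared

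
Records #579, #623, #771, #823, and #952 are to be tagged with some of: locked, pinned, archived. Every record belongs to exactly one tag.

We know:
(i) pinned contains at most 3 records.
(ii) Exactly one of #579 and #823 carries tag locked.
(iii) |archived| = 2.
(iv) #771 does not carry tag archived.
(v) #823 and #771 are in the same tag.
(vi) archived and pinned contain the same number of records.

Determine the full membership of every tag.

locked = {#579}; pinned = {#771, #823}; archived = {#623, #952}

From (iv): #771 ∉ archived.
(v): #823 matches #771: #823 ∉ archived.
Suppose #579 ∉ locked: no assignment then satisfies all the clues, so #579 ∈ locked.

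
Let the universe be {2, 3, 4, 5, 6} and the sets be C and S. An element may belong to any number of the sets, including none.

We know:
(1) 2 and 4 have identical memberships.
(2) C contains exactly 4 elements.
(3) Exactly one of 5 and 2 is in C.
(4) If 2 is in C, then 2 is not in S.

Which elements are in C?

C = {2, 3, 4, 6}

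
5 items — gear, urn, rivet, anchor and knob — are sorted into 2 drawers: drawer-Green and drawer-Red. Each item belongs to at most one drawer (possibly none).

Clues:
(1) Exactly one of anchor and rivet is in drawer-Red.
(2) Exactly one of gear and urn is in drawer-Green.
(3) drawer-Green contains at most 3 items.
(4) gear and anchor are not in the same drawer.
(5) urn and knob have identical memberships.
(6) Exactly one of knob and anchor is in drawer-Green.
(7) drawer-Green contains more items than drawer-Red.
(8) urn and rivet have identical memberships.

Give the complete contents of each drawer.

drawer-Green = {knob, rivet, urn}; drawer-Red = {anchor}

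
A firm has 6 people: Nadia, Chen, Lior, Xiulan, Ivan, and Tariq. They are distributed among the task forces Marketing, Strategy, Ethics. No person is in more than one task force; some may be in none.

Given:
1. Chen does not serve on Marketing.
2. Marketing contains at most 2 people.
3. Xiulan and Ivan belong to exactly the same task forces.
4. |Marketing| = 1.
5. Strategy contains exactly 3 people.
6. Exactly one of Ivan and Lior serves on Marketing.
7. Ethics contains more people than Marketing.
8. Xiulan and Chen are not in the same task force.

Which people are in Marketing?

Marketing = {Lior}

From (1): Chen ∉ Marketing.
Suppose Nadia ∈ Marketing: no assignment then satisfies all the clues, so Nadia ∉ Marketing.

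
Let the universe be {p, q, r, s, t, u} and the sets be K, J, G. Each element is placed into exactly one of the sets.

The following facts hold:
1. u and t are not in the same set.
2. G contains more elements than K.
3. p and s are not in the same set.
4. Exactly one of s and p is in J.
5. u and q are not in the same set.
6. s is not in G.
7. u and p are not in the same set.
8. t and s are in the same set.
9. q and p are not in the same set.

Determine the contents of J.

J = {q, s, t}

From (6): s ∉ G.
(8): t matches s: t ∉ G.
Suppose p ∈ J: no assignment then satisfies all the clues, so p ∉ J.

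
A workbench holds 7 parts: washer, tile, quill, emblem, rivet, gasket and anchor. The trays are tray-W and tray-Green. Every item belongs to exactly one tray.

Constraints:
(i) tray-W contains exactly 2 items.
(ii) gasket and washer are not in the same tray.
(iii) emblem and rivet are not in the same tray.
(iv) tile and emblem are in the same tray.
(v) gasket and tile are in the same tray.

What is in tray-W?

tray-W = {rivet, washer}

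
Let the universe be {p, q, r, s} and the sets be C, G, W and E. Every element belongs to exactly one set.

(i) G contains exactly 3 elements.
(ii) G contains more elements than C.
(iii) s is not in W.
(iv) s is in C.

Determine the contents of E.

From (iii): s ∉ W.
From (iv): s ∈ C.
(i): only 3 candidates remain for G, so all are in.

E = {}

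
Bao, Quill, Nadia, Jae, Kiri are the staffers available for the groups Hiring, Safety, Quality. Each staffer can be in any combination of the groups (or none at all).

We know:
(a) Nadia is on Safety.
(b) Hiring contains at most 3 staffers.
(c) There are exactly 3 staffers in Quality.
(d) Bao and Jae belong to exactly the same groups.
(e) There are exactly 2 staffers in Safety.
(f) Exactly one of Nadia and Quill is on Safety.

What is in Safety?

Safety = {Kiri, Nadia}

From (a): Nadia ∈ Safety.
(f) (exactly one): Quill ∉ Safety.
Suppose Bao ∈ Safety: no assignment then satisfies all the clues, so Bao ∉ Safety.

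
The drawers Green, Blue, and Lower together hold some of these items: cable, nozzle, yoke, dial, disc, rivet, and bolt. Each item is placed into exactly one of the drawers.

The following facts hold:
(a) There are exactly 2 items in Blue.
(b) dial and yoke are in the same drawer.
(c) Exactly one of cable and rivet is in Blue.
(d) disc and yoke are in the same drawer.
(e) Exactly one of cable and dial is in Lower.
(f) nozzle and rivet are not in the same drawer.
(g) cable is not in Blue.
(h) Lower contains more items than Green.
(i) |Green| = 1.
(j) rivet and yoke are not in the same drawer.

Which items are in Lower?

Lower = {dial, disc, nozzle, yoke}

From (g): cable ∉ Blue.
(c) (exactly one): rivet ∈ Blue.
(f): nozzle ∉ Blue.
(j): yoke ∉ Blue.
(b): dial matches yoke: dial ∉ Blue.
(d): disc matches yoke: disc ∉ Blue.
(a): only 2 candidates remain for Blue, so all are in.
Suppose cable ∈ Lower: no assignment then satisfies all the clues, so cable ∉ Lower.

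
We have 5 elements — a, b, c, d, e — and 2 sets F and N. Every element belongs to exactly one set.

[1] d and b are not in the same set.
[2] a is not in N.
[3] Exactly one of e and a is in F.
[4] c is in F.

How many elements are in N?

2

From (2): a ∉ N.
From (4): c ∈ F.
Only one set left: a ∈ F.
(3) (exactly one): e ∉ F.
Only one set left: e ∈ N.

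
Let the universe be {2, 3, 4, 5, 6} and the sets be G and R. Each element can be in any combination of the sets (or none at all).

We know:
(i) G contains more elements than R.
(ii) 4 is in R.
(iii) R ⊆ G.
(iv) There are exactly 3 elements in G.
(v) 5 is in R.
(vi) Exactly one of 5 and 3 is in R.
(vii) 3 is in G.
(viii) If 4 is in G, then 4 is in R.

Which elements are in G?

From (ii): 4 ∈ R.
From (v): 5 ∈ R.
From (vii): 3 ∈ G.
(iii) with 4 ∈ R: 4 ∈ G.
(iii) with 5 ∈ R: 5 ∈ G.
(iv): G already has 3, so the rest are out.
(vi) (exactly one): 3 ∉ R.
(iii) contrapositive: 2 ∉ R.
(iii) contrapositive: 6 ∉ R.

G = {3, 4, 5}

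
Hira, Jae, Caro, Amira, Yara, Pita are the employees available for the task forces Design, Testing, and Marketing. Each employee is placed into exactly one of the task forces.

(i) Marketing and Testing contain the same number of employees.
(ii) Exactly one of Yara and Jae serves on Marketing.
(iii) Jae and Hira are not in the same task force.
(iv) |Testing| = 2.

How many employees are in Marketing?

2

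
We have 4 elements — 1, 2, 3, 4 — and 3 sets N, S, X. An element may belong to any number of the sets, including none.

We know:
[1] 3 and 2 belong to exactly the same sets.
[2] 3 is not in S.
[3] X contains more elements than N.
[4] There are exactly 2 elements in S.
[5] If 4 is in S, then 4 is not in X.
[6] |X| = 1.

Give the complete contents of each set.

N = {}; S = {1, 4}; X = {1}

From (2): 3 ∉ S.
(1): 2 matches 3: 2 ∉ S.
(4): only 2 candidates remain for S, so all are in.
(5): 4 ∉ X.
Suppose 1 ∈ N: no assignment then satisfies all the clues, so 1 ∉ N.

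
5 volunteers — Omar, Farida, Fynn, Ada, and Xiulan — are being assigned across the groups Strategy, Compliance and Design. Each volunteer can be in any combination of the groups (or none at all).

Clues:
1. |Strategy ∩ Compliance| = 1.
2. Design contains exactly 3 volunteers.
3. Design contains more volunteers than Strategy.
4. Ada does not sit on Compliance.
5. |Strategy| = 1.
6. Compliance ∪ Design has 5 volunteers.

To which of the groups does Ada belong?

From (4): Ada ∉ Compliance.
Suppose Ada ∈ Strategy: no assignment then satisfies all the clues, so Ada ∉ Strategy.

Ada: Design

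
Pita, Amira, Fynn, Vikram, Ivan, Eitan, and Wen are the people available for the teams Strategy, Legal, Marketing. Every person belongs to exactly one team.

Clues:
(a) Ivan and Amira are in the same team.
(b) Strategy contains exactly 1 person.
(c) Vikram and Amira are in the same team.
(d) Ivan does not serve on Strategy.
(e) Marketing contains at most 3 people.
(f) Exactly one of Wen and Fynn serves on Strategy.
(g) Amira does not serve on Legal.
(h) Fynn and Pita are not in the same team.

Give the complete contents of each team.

From (d): Ivan ∉ Strategy.
From (g): Amira ∉ Legal.
(a): Amira matches Ivan: Amira ∉ Strategy.
(a): Ivan matches Amira: Ivan ∉ Legal.
(c): Vikram matches Amira: Vikram ∉ Strategy.
(c): Vikram matches Amira: Vikram ∉ Legal.
Only one team left: Amira ∈ Marketing.
Only one team left: Vikram ∈ Marketing.
Only one team left: Ivan ∈ Marketing.
(e): Marketing already has 3, so the rest are out.
Suppose Pita ∈ Strategy: no assignment then satisfies all the clues, so Pita ∉ Strategy.

Strategy = {Fynn}; Legal = {Eitan, Pita, Wen}; Marketing = {Amira, Ivan, Vikram}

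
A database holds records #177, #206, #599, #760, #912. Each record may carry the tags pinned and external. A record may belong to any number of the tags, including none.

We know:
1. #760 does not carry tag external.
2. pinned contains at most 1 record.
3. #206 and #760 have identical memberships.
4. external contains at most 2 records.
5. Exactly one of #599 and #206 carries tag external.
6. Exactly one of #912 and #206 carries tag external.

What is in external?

external = {#599, #912}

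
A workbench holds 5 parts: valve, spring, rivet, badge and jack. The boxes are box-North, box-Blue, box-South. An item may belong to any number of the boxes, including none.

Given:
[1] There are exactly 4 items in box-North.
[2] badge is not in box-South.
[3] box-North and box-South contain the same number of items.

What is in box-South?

box-South = {jack, rivet, spring, valve}

From (2): badge ∉ box-South.
Suppose valve ∉ box-South: no assignment then satisfies all the clues, so valve ∈ box-South.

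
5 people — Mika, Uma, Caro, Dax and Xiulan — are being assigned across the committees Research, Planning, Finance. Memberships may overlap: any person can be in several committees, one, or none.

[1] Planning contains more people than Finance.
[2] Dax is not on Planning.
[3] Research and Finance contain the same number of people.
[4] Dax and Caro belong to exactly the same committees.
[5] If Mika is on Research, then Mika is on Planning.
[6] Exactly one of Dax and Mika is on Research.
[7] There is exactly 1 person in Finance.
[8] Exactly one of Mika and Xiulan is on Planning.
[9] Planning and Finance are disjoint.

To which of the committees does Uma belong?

From (2): Dax ∉ Planning.
(4): Caro matches Dax: Caro ∉ Planning.
Suppose Uma ∈ Research: no assignment then satisfies all the clues, so Uma ∉ Research.

Uma: Planning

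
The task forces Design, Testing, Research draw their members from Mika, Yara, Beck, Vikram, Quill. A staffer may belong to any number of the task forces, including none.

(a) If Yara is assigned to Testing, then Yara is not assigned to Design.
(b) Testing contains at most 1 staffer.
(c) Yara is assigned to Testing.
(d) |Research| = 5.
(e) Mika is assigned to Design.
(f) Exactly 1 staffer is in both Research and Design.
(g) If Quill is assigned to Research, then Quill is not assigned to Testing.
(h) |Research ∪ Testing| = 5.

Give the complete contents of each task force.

Design = {Mika}; Testing = {Yara}; Research = {Beck, Mika, Quill, Vikram, Yara}

From (c): Yara ∈ Testing.
From (e): Mika ∈ Design.
(a): Yara ∉ Design.
(b): Testing already has 1, so the rest are out.
(d): only 5 candidates remain for Research, so all are in.
Suppose Beck ∈ Design: no assignment then satisfies all the clues, so Beck ∉ Design.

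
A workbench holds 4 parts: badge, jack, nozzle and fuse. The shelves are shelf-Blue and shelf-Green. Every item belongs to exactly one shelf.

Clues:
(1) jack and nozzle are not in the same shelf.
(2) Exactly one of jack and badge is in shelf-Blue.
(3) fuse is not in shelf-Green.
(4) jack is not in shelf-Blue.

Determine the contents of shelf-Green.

shelf-Green = {jack}

From (3): fuse ∉ shelf-Green.
From (4): jack ∉ shelf-Blue.
(2) (exactly one): badge ∈ shelf-Blue.
Only one shelf left: jack ∈ shelf-Green.
Only one shelf left: fuse ∈ shelf-Blue.
(1): nozzle ∉ shelf-Green.
Only one shelf left: nozzle ∈ shelf-Blue.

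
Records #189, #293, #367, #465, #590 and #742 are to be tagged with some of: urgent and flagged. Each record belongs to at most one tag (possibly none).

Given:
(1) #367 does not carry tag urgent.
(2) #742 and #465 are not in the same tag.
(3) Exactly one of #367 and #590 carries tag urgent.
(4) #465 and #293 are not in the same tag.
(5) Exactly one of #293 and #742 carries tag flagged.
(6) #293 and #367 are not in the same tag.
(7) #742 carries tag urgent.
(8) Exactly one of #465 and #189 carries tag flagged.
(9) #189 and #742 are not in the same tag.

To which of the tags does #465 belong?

#465: none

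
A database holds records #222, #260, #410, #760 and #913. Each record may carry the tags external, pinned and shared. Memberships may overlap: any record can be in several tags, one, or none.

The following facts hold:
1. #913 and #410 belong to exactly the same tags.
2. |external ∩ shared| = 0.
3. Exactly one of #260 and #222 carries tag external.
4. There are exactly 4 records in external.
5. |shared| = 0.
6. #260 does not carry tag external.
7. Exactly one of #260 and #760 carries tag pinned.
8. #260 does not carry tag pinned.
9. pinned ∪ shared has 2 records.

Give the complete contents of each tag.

external = {#222, #410, #760, #913}; pinned = {#222, #760}; shared = {}

From (6): #260 ∉ external.
From (8): #260 ∉ pinned.
(3) (exactly one): #222 ∈ external.
(4): only 4 candidates remain for external, so all are in.
(5): shared already has 0, so the rest are out.
(7) (exactly one): #760 ∈ pinned.
Suppose #222 ∉ pinned: no assignment then satisfies all the clues, so #222 ∈ pinned.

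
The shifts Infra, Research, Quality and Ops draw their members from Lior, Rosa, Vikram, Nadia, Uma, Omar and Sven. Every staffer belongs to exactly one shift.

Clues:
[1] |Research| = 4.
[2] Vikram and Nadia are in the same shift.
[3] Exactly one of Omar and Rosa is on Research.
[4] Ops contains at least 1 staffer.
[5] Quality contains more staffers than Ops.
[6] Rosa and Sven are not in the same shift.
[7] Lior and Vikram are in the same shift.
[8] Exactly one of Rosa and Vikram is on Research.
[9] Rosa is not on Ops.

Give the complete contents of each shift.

Infra = {}; Research = {Lior, Nadia, Omar, Vikram}; Quality = {Rosa, Uma}; Ops = {Sven}

From (9): Rosa ∉ Ops.
Suppose Lior ∈ Infra: no assignment then satisfies all the clues, so Lior ∉ Infra.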